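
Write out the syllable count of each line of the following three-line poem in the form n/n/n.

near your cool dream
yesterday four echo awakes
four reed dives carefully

4/8/6

Line 1: "near your cool dream": 1+1+1+1 = 4
Line 2: "yesterday four echo awakes": 3+1+2+2 = 8
Line 3: "four reed dives carefully": 1+1+1+3 = 6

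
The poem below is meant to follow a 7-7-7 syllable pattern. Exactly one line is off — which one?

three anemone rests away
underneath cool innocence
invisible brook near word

Line 1: three (1), anemone (4), rests (1), away (2) → 8 (expected 7)
Line 2: underneath (3), cool (1), innocence (3) → 7 ✓
Line 3: invisible (4), brook (1), near (1), word (1) → 7 ✓

Line 1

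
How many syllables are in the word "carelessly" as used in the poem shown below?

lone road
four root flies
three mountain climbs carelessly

3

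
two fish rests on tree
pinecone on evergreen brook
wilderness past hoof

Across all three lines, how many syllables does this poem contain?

17

Line 1: two (1), fish (1), rests (1), on (1), tree (1) → 5
Line 2: pinecone (2), on (1), evergreen (3), brook (1) → 7
Line 3: wilderness (3), past (1), hoof (1) → 5
Total: 5 + 7 + 5 = 17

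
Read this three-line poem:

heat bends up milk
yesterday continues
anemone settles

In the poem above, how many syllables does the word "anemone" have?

"anemone" has 4 syllables.

4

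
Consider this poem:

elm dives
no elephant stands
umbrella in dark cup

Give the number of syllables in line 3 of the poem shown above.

Line 3: umbrella(3) + in(1) + dark(1) + cup(1) = 6

6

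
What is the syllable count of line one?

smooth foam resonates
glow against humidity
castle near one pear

Line one: "smooth foam resonates": 1+1+3 = 5

5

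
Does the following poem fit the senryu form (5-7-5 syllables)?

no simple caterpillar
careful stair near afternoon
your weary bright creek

No

Line 1: no(1) + simple(2) + caterpillar(4) = 7 (expected 5)
Line 2: careful(2) + stair(1) + near(1) + afternoon(3) = 7 ✓
Line 3: your(1) + weary(2) + bright(1) + creek(1) = 5 ✓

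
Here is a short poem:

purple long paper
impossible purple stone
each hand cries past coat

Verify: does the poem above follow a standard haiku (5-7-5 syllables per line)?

Yes

Line 1: purple (2), long (1), paper (2) → 5 ✓
Line 2: impossible (4), purple (2), stone (1) → 7 ✓
Line 3: each (1), hand (1), cries (1), past (1), coat (1) → 5 ✓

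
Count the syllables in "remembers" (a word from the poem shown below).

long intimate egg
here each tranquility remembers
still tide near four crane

3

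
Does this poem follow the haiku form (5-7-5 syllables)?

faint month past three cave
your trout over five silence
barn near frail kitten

Line 1: faint(1) + month(1) + past(1) + three(1) + cave(1) = 5 ✓
Line 2: your(1) + trout(1) + over(2) + five(1) + silence(2) = 7 ✓
Line 3: barn(1) + near(1) + frail(1) + kitten(2) = 5 ✓

Yes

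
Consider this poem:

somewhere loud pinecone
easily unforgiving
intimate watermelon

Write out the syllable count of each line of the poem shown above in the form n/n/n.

5/7/7

Line 1: somewhere (2), loud (1), pinecone (2) → 5
Line 2: easily (3), unforgiving (4) → 7
Line 3: intimate (3), watermelon (4) → 7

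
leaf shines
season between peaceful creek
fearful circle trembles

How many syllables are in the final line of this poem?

6

The final line: "fearful circle trembles": 2+2+2 = 6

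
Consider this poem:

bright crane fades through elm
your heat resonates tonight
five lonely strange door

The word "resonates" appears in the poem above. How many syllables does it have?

3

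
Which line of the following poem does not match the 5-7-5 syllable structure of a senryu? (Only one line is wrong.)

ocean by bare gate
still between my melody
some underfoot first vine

Line 1: ocean (2), by (1), bare (1), gate (1) → 5 ✓
Line 2: still (1), between (2), my (1), melody (3) → 7 ✓
Line 3: some (1), underfoot (3), first (1), vine (1) → 6 (expected 5)

The third line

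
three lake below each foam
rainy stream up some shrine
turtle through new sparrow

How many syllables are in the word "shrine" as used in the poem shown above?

1

"shrine" has 1 syllable.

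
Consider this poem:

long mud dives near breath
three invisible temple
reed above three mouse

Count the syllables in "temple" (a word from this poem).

"temple" has 2 syllables.

2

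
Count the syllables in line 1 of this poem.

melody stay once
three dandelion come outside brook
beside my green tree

Line 1: melody (3), stay (1), once (1) → 5

5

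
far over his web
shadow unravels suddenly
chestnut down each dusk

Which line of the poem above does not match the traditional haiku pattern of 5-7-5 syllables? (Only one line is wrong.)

Line 1: "far over his web": 1+2+1+1 = 5 ✓
Line 2: "shadow unravels suddenly": 2+3+3 = 8 (expected 7)
Line 3: "chestnut down each dusk": 2+1+1+1 = 5 ✓

Line 2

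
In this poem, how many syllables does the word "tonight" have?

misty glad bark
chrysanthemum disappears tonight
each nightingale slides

2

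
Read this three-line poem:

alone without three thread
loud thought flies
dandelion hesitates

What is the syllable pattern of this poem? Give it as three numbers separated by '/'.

6/3/7

Line 1: alone (2), without (2), three (1), thread (1) → 6
Line 2: loud (1), thought (1), flies (1) → 3
Line 3: dandelion (4), hesitates (3) → 7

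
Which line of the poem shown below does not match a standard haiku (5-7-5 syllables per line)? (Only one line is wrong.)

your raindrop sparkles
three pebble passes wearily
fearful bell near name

Line 1: your(1) + raindrop(2) + sparkles(2) = 5 ✓
Line 2: three(1) + pebble(2) + passes(2) + wearily(3) = 8 (expected 7)
Line 3: fearful(2) + bell(1) + near(1) + name(1) = 5 ✓

The second line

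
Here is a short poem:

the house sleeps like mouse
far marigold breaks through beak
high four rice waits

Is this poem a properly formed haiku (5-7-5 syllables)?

No

Line 1: "the house sleeps like mouse": 1+1+1+1+1 = 5 ✓
Line 2: "far marigold breaks through beak": 1+3+1+1+1 = 7 ✓
Line 3: "high four rice waits": 1+1+1+1 = 4 (expected 5)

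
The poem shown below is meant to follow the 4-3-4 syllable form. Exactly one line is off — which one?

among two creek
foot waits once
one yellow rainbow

Line 3

Line 1: among (2), two (1), creek (1) → 4 ✓
Line 2: foot (1), waits (1), once (1) → 3 ✓
Line 3: one (1), yellow (2), rainbow (2) → 5 (expected 4)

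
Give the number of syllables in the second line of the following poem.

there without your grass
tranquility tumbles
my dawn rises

6

The second line: tranquility (4), tumbles (2) → 6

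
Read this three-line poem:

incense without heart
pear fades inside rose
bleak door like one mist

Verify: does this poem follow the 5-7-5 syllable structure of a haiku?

Line 1: incense (2), without (2), heart (1) → 5 ✓
Line 2: pear (1), fades (1), inside (2), rose (1) → 5 (expected 7)
Line 3: bleak (1), door (1), like (1), one (1), mist (1) → 5 ✓

No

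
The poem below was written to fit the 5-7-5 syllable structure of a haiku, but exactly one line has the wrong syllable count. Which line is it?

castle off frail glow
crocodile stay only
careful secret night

The second line

Line 1: castle(2) + off(1) + frail(1) + glow(1) = 5 ✓
Line 2: crocodile(3) + stay(1) + only(2) = 6 (expected 7)
Line 3: careful(2) + secret(2) + night(1) = 5 ✓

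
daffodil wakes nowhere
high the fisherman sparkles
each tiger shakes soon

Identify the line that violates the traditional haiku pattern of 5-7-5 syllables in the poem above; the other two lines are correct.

Line 1: "daffodil wakes nowhere": 3+1+2 = 6 (expected 5)
Line 2: "high the fisherman sparkles": 1+1+3+2 = 7 ✓
Line 3: "each tiger shakes soon": 1+2+1+1 = 5 ✓

The first line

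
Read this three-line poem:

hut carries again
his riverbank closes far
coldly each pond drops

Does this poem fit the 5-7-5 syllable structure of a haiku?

Yes

Line 1: hut (1), carries (2), again (2) → 5 ✓
Line 2: his (1), riverbank (3), closes (2), far (1) → 7 ✓
Line 3: coldly (2), each (1), pond (1), drops (1) → 5 ✓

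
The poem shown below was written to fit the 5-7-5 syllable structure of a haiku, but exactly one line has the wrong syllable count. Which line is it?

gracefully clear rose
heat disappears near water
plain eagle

Line 1: gracefully (3), clear (1), rose (1) → 5 ✓
Line 2: heat (1), disappears (3), near (1), water (2) → 7 ✓
Line 3: plain (1), eagle (2) → 3 (expected 5)

Line 3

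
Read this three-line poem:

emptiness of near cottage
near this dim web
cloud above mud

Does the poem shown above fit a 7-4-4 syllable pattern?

Line 1: "emptiness of near cottage": 3+1+1+2 = 7 ✓
Line 2: "near this dim web": 1+1+1+1 = 4 ✓
Line 3: "cloud above mud": 1+2+1 = 4 ✓

Yes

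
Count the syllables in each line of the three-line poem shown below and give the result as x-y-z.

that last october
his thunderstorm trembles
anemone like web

5-6-6

Line 1: "that last october": 1+1+3 = 5
Line 2: "his thunderstorm trembles": 1+3+2 = 6
Line 3: "anemone like web": 4+1+1 = 6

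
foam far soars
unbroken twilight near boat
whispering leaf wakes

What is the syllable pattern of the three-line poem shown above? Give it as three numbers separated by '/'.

3/7/5

Line 1: foam(1) + far(1) + soars(1) = 3
Line 2: unbroken(3) + twilight(2) + near(1) + boat(1) = 7
Line 3: whispering(3) + leaf(1) + wakes(1) = 5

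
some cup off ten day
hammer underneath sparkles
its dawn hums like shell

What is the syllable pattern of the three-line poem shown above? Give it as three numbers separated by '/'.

5/7/5

Line 1: "some cup off ten day": 1+1+1+1+1 = 5
Line 2: "hammer underneath sparkles": 2+3+2 = 7
Line 3: "its dawn hums like shell": 1+1+1+1+1 = 5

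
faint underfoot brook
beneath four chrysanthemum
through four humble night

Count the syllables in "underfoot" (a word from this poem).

"underfoot" has 3 syllables.

3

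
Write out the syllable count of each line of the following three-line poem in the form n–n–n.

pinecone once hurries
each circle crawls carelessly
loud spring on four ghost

5–7–5

Line 1: "pinecone once hurries": 2+1+2 = 5
Line 2: "each circle crawls carelessly": 1+2+1+3 = 7
Line 3: "loud spring on four ghost": 1+1+1+1+1 = 5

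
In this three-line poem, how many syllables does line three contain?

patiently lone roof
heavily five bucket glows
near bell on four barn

Line three: near (1), bell (1), on (1), four (1), barn (1) → 5

5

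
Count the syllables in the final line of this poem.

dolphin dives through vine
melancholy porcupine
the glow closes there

The final line: the(1) + glow(1) + closes(2) + there(1) = 5

5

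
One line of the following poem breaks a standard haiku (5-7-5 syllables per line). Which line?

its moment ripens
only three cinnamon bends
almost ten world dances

Line 3

Line 1: "its moment ripens": 1+2+2 = 5 ✓
Line 2: "only three cinnamon bends": 2+1+3+1 = 7 ✓
Line 3: "almost ten world dances": 2+1+1+2 = 6 (expected 5)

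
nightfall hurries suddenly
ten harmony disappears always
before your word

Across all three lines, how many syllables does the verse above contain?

Line 1: "nightfall hurries suddenly": 2+2+3 = 7
Line 2: "ten harmony disappears always": 1+3+3+2 = 9
Line 3: "before your word": 2+1+1 = 4
Total: 7 + 9 + 4 = 20

20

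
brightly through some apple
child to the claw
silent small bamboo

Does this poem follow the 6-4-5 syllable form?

Line 1: "brightly through some apple": 2+1+1+2 = 6 ✓
Line 2: "child to the claw": 1+1+1+1 = 4 ✓
Line 3: "silent small bamboo": 2+1+2 = 5 ✓

Yes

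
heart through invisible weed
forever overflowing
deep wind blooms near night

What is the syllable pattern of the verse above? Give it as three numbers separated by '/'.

Line 1: heart (1), through (1), invisible (4), weed (1) → 7
Line 2: forever (3), overflowing (4) → 7
Line 3: deep (1), wind (1), blooms (1), near (1), night (1) → 5

7/7/5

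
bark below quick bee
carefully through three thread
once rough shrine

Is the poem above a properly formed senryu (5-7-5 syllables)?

Line 1: bark(1) + below(2) + quick(1) + bee(1) = 5 ✓
Line 2: carefully(3) + through(1) + three(1) + thread(1) = 6 (expected 7)
Line 3: once(1) + rough(1) + shrine(1) = 3 (expected 5)

No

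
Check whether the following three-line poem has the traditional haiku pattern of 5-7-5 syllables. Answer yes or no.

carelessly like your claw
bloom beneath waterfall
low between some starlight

No

Line 1: carelessly(3) + like(1) + your(1) + claw(1) = 6 (expected 5)
Line 2: bloom(1) + beneath(2) + waterfall(3) = 6 (expected 7)
Line 3: low(1) + between(2) + some(1) + starlight(2) = 6 (expected 5)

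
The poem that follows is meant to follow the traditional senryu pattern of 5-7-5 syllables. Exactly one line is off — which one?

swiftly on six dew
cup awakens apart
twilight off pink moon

Line 1: "swiftly on six dew": 2+1+1+1 = 5 ✓
Line 2: "cup awakens apart": 1+3+2 = 6 (expected 7)
Line 3: "twilight off pink moon": 2+1+1+1 = 5 ✓

The second line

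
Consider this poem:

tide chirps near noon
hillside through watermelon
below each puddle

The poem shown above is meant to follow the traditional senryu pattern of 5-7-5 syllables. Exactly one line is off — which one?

Line 1: "tide chirps near noon": 1+1+1+1 = 4 (expected 5)
Line 2: "hillside through watermelon": 2+1+4 = 7 ✓
Line 3: "below each puddle": 2+1+2 = 5 ✓

The first line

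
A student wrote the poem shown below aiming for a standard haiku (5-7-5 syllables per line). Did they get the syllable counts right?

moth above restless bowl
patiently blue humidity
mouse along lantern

No

Line 1: moth(1) + above(2) + restless(2) + bowl(1) = 6 (expected 5)
Line 2: patiently(3) + blue(1) + humidity(4) = 8 (expected 7)
Line 3: mouse(1) + along(2) + lantern(2) = 5 ✓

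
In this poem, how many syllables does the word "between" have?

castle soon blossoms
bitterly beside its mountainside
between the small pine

2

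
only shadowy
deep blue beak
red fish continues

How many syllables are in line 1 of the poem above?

5

Line 1: only(2) + shadowy(3) = 5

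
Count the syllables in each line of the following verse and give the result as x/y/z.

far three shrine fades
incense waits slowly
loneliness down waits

Line 1: far (1), three (1), shrine (1), fades (1) → 4
Line 2: incense (2), waits (1), slowly (2) → 5
Line 3: loneliness (3), down (1), waits (1) → 5

4/5/5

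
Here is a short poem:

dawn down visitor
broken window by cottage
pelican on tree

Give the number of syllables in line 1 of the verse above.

5

Line 1: dawn(1) + down(1) + visitor(3) = 5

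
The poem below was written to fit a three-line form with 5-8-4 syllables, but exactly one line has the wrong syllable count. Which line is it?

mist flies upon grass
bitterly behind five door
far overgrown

Line 1: "mist flies upon grass": 1+1+2+1 = 5 ✓
Line 2: "bitterly behind five door": 3+2+1+1 = 7 (expected 8)
Line 3: "far overgrown": 1+3 = 4 ✓

Line 2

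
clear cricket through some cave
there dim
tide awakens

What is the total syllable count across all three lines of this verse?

12

Line 1: clear (1), cricket (2), through (1), some (1), cave (1) → 6
Line 2: there (1), dim (1) → 2
Line 3: tide (1), awakens (3) → 4
Total: 6 + 2 + 4 = 12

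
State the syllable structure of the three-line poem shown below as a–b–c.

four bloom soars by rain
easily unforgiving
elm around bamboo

5–7–5

Line 1: "four bloom soars by rain": 1+1+1+1+1 = 5
Line 2: "easily unforgiving": 3+4 = 7
Line 3: "elm around bamboo": 1+2+2 = 5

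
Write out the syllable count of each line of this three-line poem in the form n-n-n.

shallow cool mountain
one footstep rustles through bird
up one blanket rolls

5-7-5

Line 1: "shallow cool mountain": 2+1+2 = 5
Line 2: "one footstep rustles through bird": 1+2+2+1+1 = 7
Line 3: "up one blanket rolls": 1+1+2+1 = 5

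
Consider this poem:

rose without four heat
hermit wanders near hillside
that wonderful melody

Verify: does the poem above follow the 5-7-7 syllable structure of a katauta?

Yes

Line 1: rose (1), without (2), four (1), heat (1) → 5 ✓
Line 2: hermit (2), wanders (2), near (1), hillside (2) → 7 ✓
Line 3: that (1), wonderful (3), melody (3) → 7 ✓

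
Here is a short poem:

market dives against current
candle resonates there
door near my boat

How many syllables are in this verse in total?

17

Line 1: "market dives against current": 2+1+2+2 = 7
Line 2: "candle resonates there": 2+3+1 = 6
Line 3: "door near my boat": 1+1+1+1 = 4
Total: 7 + 6 + 4 = 17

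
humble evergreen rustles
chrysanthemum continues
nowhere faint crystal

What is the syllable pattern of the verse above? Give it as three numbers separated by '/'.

Line 1: humble(2) + evergreen(3) + rustles(2) = 7
Line 2: chrysanthemum(4) + continues(3) = 7
Line 3: nowhere(2) + faint(1) + crystal(2) = 5

7/7/5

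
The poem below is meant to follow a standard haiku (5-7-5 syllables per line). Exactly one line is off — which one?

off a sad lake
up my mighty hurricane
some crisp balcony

The first line

Line 1: "off a sad lake": 1+1+1+1 = 4 (expected 5)
Line 2: "up my mighty hurricane": 1+1+2+3 = 7 ✓
Line 3: "some crisp balcony": 1+1+3 = 5 ✓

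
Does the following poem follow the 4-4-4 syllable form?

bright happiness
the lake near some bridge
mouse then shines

Line 1: "bright happiness": 1+3 = 4 ✓
Line 2: "the lake near some bridge": 1+1+1+1+1 = 5 (expected 4)
Line 3: "mouse then shines": 1+1+1 = 3 (expected 4)

No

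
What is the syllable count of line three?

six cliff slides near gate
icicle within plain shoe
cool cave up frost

4

Line three: "cool cave up frost": 1+1+1+1 = 4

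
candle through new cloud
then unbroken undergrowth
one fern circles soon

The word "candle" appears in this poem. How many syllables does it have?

2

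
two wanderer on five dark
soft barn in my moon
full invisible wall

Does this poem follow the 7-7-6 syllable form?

No

Line 1: two (1), wanderer (3), on (1), five (1), dark (1) → 7 ✓
Line 2: soft (1), barn (1), in (1), my (1), moon (1) → 5 (expected 7)
Line 3: full (1), invisible (4), wall (1) → 6 ✓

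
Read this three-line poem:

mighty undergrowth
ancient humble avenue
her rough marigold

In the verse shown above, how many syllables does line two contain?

Line two: "ancient humble avenue": 2+2+3 = 7

7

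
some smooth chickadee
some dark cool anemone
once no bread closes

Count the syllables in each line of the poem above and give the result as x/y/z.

Line 1: some(1) + smooth(1) + chickadee(3) = 5
Line 2: some(1) + dark(1) + cool(1) + anemone(4) = 7
Line 3: once(1) + no(1) + bread(1) + closes(2) = 5

5/7/5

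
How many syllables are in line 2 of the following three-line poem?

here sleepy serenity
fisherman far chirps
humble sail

5

Line 2: fisherman(3) + far(1) + chirps(1) = 5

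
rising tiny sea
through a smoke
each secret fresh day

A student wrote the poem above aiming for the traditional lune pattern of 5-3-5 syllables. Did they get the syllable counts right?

Line 1: "rising tiny sea": 2+2+1 = 5 ✓
Line 2: "through a smoke": 1+1+1 = 3 ✓
Line 3: "each secret fresh day": 1+2+1+1 = 5 ✓

Yes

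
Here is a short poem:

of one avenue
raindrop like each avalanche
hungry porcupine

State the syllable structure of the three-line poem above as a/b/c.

5/7/5

Line 1: "of one avenue": 1+1+3 = 5
Line 2: "raindrop like each avalanche": 2+1+1+3 = 7
Line 3: "hungry porcupine": 2+3 = 5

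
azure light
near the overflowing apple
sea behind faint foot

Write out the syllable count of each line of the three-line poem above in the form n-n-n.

3-8-5

Line 1: "azure light": 2+1 = 3
Line 2: "near the overflowing apple": 1+1+4+2 = 8
Line 3: "sea behind faint foot": 1+2+1+1 = 5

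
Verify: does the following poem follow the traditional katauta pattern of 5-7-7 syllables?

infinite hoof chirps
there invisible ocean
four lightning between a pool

Line 1: infinite (3), hoof (1), chirps (1) → 5 ✓
Line 2: there (1), invisible (4), ocean (2) → 7 ✓
Line 3: four (1), lightning (2), between (2), a (1), pool (1) → 7 ✓

Yes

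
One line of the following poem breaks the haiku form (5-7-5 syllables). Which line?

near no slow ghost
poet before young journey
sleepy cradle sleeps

The first line

Line 1: near(1) + no(1) + slow(1) + ghost(1) = 4 (expected 5)
Line 2: poet(2) + before(2) + young(1) + journey(2) = 7 ✓
Line 3: sleepy(2) + cradle(2) + sleeps(1) = 5 ✓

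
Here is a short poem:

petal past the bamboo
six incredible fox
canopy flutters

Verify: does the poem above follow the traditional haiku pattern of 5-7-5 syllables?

Line 1: petal(2) + past(1) + the(1) + bamboo(2) = 6 (expected 5)
Line 2: six(1) + incredible(4) + fox(1) = 6 (expected 7)
Line 3: canopy(3) + flutters(2) = 5 ✓

No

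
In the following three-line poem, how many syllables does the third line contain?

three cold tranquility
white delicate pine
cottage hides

The third line: cottage (2), hides (1) → 3

3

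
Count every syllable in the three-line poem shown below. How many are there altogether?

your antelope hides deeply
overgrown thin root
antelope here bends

17

Line 1: your (1), antelope (3), hides (1), deeply (2) → 7
Line 2: overgrown (3), thin (1), root (1) → 5
Line 3: antelope (3), here (1), bends (1) → 5
Total: 7 + 5 + 5 = 17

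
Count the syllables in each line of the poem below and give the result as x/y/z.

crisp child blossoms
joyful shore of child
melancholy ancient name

Line 1: crisp (1), child (1), blossoms (2) → 4
Line 2: joyful (2), shore (1), of (1), child (1) → 5
Line 3: melancholy (4), ancient (2), name (1) → 7

4/5/7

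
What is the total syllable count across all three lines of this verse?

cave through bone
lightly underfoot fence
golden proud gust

Line 1: "cave through bone": 1+1+1 = 3
Line 2: "lightly underfoot fence": 2+3+1 = 6
Line 3: "golden proud gust": 2+1+1 = 4
Total: 3 + 6 + 4 = 13

13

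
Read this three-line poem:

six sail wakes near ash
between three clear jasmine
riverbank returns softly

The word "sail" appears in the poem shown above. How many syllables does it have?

1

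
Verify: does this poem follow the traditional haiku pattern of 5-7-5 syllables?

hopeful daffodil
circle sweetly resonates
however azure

Yes

Line 1: hopeful(2) + daffodil(3) = 5 ✓
Line 2: circle(2) + sweetly(2) + resonates(3) = 7 ✓
Line 3: however(3) + azure(2) = 5 ✓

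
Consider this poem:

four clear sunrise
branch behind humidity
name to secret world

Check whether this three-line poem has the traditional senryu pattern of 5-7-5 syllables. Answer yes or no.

Line 1: "four clear sunrise": 1+1+2 = 4 (expected 5)
Line 2: "branch behind humidity": 1+2+4 = 7 ✓
Line 3: "name to secret world": 1+1+2+1 = 5 ✓

No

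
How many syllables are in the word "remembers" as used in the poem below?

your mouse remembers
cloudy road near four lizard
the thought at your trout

"remembers" has 3 syllables.

3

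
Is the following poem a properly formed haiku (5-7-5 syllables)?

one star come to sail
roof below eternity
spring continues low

Line 1: one(1) + star(1) + come(1) + to(1) + sail(1) = 5 ✓
Line 2: roof(1) + below(2) + eternity(4) = 7 ✓
Line 3: spring(1) + continues(3) + low(1) = 5 ✓

Yes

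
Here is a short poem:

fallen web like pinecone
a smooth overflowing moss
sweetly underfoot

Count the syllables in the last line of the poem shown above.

The last line: sweetly (2), underfoot (3) → 5

5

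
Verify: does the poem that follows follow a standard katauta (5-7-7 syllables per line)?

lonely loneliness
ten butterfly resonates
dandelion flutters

Line 1: lonely (2), loneliness (3) → 5 ✓
Line 2: ten (1), butterfly (3), resonates (3) → 7 ✓
Line 3: dandelion (4), flutters (2) → 6 (expected 7)

No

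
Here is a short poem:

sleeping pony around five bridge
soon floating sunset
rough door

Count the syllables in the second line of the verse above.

5

The second line: soon (1), floating (2), sunset (2) → 5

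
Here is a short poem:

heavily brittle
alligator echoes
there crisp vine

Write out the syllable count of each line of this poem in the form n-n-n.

5-6-3

Line 1: "heavily brittle": 3+2 = 5
Line 2: "alligator echoes": 4+2 = 6
Line 3: "there crisp vine": 1+1+1 = 3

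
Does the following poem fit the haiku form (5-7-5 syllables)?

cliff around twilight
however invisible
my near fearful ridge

Yes

Line 1: "cliff around twilight": 1+2+2 = 5 ✓
Line 2: "however invisible": 3+4 = 7 ✓
Line 3: "my near fearful ridge": 1+1+2+1 = 5 ✓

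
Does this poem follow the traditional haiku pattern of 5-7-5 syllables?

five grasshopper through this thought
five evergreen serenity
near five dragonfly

No

Line 1: five(1) + grasshopper(3) + through(1) + this(1) + thought(1) = 7 (expected 5)
Line 2: five(1) + evergreen(3) + serenity(4) = 8 (expected 7)
Line 3: near(1) + five(1) + dragonfly(3) = 5 ✓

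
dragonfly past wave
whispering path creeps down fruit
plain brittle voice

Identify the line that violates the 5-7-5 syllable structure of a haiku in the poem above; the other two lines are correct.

The third line

Line 1: dragonfly(3) + past(1) + wave(1) = 5 ✓
Line 2: whispering(3) + path(1) + creeps(1) + down(1) + fruit(1) = 7 ✓
Line 3: plain(1) + brittle(2) + voice(1) = 4 (expected 5)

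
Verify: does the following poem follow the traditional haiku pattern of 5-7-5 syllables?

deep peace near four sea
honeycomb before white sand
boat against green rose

Line 1: deep(1) + peace(1) + near(1) + four(1) + sea(1) = 5 ✓
Line 2: honeycomb(3) + before(2) + white(1) + sand(1) = 7 ✓
Line 3: boat(1) + against(2) + green(1) + rose(1) = 5 ✓

Yes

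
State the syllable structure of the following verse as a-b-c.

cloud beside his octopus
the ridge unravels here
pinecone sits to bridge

Line 1: cloud(1) + beside(2) + his(1) + octopus(3) = 7
Line 2: the(1) + ridge(1) + unravels(3) + here(1) = 6
Line 3: pinecone(2) + sits(1) + to(1) + bridge(1) = 5

7-6-5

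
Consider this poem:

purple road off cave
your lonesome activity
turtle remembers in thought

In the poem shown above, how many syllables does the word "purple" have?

2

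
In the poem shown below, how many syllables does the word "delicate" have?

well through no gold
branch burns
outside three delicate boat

3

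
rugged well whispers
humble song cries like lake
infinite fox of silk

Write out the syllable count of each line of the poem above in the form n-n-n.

5-6-6

Line 1: rugged (2), well (1), whispers (2) → 5
Line 2: humble (2), song (1), cries (1), like (1), lake (1) → 6
Line 3: infinite (3), fox (1), of (1), silk (1) → 6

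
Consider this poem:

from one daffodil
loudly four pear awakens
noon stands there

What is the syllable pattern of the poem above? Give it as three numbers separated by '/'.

5/7/3

Line 1: from (1), one (1), daffodil (3) → 5
Line 2: loudly (2), four (1), pear (1), awakens (3) → 7
Line 3: noon (1), stands (1), there (1) → 3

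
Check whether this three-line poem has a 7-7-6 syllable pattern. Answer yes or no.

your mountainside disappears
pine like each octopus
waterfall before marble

Line 1: your(1) + mountainside(3) + disappears(3) = 7 ✓
Line 2: pine(1) + like(1) + each(1) + octopus(3) = 6 (expected 7)
Line 3: waterfall(3) + before(2) + marble(2) = 7 (expected 6)

No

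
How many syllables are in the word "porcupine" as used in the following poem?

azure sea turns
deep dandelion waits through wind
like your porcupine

"porcupine" has 3 syllables.

3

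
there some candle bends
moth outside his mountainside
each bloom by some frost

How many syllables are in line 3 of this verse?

5

Line 3: each (1), bloom (1), by (1), some (1), frost (1) → 5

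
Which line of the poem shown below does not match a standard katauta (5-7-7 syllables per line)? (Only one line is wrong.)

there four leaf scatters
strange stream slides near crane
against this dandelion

Line 1: "there four leaf scatters": 1+1+1+2 = 5 ✓
Line 2: "strange stream slides near crane": 1+1+1+1+1 = 5 (expected 7)
Line 3: "against this dandelion": 2+1+4 = 7 ✓

The second line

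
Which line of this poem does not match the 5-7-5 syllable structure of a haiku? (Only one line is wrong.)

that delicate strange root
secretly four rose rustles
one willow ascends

Line 1: that (1), delicate (3), strange (1), root (1) → 6 (expected 5)
Line 2: secretly (3), four (1), rose (1), rustles (2) → 7 ✓
Line 3: one (1), willow (2), ascends (2) → 5 ✓

The first line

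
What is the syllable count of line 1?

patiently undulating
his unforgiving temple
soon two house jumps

7

Line 1: patiently(3) + undulating(4) = 7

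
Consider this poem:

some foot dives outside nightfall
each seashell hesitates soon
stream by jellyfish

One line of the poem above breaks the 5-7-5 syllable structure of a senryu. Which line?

The first line

Line 1: some (1), foot (1), dives (1), outside (2), nightfall (2) → 7 (expected 5)
Line 2: each (1), seashell (2), hesitates (3), soon (1) → 7 ✓
Line 3: stream (1), by (1), jellyfish (3) → 5 ✓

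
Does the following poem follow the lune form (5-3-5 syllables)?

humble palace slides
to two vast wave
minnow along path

No

Line 1: humble(2) + palace(2) + slides(1) = 5 ✓
Line 2: to(1) + two(1) + vast(1) + wave(1) = 4 (expected 3)
Line 3: minnow(2) + along(2) + path(1) = 5 ✓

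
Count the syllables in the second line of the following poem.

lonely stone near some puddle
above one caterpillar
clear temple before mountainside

7

The second line: above (2), one (1), caterpillar (4) → 7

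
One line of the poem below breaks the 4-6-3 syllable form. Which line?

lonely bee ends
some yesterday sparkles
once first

Line 1: lonely (2), bee (1), ends (1) → 4 ✓
Line 2: some (1), yesterday (3), sparkles (2) → 6 ✓
Line 3: once (1), first (1) → 2 (expected 3)

The third line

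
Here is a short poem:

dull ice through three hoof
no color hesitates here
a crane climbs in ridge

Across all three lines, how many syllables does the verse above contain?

Line 1: dull(1) + ice(1) + through(1) + three(1) + hoof(1) = 5
Line 2: no(1) + color(2) + hesitates(3) + here(1) = 7
Line 3: a(1) + crane(1) + climbs(1) + in(1) + ridge(1) = 5
Total: 5 + 7 + 5 = 17

17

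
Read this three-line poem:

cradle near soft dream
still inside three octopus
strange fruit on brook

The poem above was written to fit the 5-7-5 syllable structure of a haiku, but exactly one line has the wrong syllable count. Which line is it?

Line 1: "cradle near soft dream": 2+1+1+1 = 5 ✓
Line 2: "still inside three octopus": 1+2+1+3 = 7 ✓
Line 3: "strange fruit on brook": 1+1+1+1 = 4 (expected 5)

The third line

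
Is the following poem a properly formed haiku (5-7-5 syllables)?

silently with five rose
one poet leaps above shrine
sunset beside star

No

Line 1: "silently with five rose": 3+1+1+1 = 6 (expected 5)
Line 2: "one poet leaps above shrine": 1+2+1+2+1 = 7 ✓
Line 3: "sunset beside star": 2+2+1 = 5 ✓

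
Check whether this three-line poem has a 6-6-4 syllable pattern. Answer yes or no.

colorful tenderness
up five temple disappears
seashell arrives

No

Line 1: "colorful tenderness": 3+3 = 6 ✓
Line 2: "up five temple disappears": 1+1+2+3 = 7 (expected 6)
Line 3: "seashell arrives": 2+2 = 4 ✓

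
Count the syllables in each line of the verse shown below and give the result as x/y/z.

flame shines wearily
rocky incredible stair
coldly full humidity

Line 1: "flame shines wearily": 1+1+3 = 5
Line 2: "rocky incredible stair": 2+4+1 = 7
Line 3: "coldly full humidity": 2+1+4 = 7

5/7/7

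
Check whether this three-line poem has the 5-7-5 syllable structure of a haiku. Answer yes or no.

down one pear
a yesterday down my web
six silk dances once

No

Line 1: down (1), one (1), pear (1) → 3 (expected 5)
Line 2: a (1), yesterday (3), down (1), my (1), web (1) → 7 ✓
Line 3: six (1), silk (1), dances (2), once (1) → 5 ✓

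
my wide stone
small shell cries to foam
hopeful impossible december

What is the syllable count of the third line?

9

The third line: "hopeful impossible december": 2+4+3 = 9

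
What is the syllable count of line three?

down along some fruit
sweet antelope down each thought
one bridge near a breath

Line three: one(1) + bridge(1) + near(1) + a(1) + breath(1) = 5

5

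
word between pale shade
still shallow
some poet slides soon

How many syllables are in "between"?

2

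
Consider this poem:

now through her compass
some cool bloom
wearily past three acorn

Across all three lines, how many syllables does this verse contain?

Line 1: now(1) + through(1) + her(1) + compass(2) = 5
Line 2: some(1) + cool(1) + bloom(1) = 3
Line 3: wearily(3) + past(1) + three(1) + acorn(2) = 7
Total: 5 + 3 + 7 = 15

15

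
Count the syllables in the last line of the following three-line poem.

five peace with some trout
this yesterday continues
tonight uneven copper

7

The last line: "tonight uneven copper": 2+3+2 = 7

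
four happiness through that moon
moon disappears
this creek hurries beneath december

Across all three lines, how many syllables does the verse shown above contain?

Line 1: "four happiness through that moon": 1+3+1+1+1 = 7
Line 2: "moon disappears": 1+3 = 4
Line 3: "this creek hurries beneath december": 1+1+2+2+3 = 9
Total: 7 + 4 + 9 = 20

20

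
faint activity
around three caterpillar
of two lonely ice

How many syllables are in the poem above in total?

17

Line 1: "faint activity": 1+4 = 5
Line 2: "around three caterpillar": 2+1+4 = 7
Line 3: "of two lonely ice": 1+1+2+1 = 5
Total: 5 + 7 + 5 = 17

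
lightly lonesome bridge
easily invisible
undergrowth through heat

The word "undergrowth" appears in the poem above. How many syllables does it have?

3

"undergrowth" has 3 syllables.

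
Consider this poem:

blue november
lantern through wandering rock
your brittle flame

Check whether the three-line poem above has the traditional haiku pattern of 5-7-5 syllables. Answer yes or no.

Line 1: blue (1), november (3) → 4 (expected 5)
Line 2: lantern (2), through (1), wandering (3), rock (1) → 7 ✓
Line 3: your (1), brittle (2), flame (1) → 4 (expected 5)

No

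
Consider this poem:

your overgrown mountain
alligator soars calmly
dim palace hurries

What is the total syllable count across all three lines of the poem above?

Line 1: your (1), overgrown (3), mountain (2) → 6
Line 2: alligator (4), soars (1), calmly (2) → 7
Line 3: dim (1), palace (2), hurries (2) → 5
Total: 6 + 7 + 5 = 18

18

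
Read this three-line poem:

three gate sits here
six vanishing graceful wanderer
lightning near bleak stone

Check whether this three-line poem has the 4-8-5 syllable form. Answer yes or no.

Line 1: three (1), gate (1), sits (1), here (1) → 4 ✓
Line 2: six (1), vanishing (3), graceful (2), wanderer (3) → 9 (expected 8)
Line 3: lightning (2), near (1), bleak (1), stone (1) → 5 ✓

No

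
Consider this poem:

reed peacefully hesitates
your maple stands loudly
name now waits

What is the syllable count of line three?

Line three: name (1), now (1), waits (1) → 3

3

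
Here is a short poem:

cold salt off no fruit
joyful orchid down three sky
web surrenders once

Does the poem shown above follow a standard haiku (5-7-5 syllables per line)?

Yes

Line 1: cold (1), salt (1), off (1), no (1), fruit (1) → 5 ✓
Line 2: joyful (2), orchid (2), down (1), three (1), sky (1) → 7 ✓
Line 3: web (1), surrenders (3), once (1) → 5 ✓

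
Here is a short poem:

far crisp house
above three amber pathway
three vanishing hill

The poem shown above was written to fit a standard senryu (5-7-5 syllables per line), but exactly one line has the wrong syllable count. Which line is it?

Line 1: far (1), crisp (1), house (1) → 3 (expected 5)
Line 2: above (2), three (1), amber (2), pathway (2) → 7 ✓
Line 3: three (1), vanishing (3), hill (1) → 5 ✓

Line 1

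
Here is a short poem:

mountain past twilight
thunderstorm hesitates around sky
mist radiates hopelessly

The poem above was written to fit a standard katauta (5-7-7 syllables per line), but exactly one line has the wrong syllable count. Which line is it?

Line 2

Line 1: "mountain past twilight": 2+1+2 = 5 ✓
Line 2: "thunderstorm hesitates around sky": 3+3+2+1 = 9 (expected 7)
Line 3: "mist radiates hopelessly": 1+3+3 = 7 ✓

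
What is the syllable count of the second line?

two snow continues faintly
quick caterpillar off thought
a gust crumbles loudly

7

The second line: "quick caterpillar off thought": 1+4+1+1 = 7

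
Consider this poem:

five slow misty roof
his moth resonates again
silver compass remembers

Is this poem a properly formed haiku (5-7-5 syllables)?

Line 1: five (1), slow (1), misty (2), roof (1) → 5 ✓
Line 2: his (1), moth (1), resonates (3), again (2) → 7 ✓
Line 3: silver (2), compass (2), remembers (3) → 7 (expected 5)

No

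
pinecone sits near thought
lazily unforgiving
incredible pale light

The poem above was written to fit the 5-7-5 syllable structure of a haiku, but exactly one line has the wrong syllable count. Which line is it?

The third line

Line 1: pinecone (2), sits (1), near (1), thought (1) → 5 ✓
Line 2: lazily (3), unforgiving (4) → 7 ✓
Line 3: incredible (4), pale (1), light (1) → 6 (expected 5)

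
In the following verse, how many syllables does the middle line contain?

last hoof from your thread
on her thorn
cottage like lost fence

The middle line: on(1) + her(1) + thorn(1) = 3

3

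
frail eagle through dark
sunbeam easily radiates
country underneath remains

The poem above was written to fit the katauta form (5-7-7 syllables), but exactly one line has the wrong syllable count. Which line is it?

Line 2

Line 1: frail (1), eagle (2), through (1), dark (1) → 5 ✓
Line 2: sunbeam (2), easily (3), radiates (3) → 8 (expected 7)
Line 3: country (2), underneath (3), remains (2) → 7 ✓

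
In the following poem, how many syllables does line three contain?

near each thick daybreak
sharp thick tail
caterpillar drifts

5

Line three: "caterpillar drifts": 4+1 = 5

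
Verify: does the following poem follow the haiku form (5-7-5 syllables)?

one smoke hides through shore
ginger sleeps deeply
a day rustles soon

No

Line 1: "one smoke hides through shore": 1+1+1+1+1 = 5 ✓
Line 2: "ginger sleeps deeply": 2+1+2 = 5 (expected 7)
Line 3: "a day rustles soon": 1+1+2+1 = 5 ✓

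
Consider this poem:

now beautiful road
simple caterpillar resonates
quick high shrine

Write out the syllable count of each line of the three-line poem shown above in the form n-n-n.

5-9-3

Line 1: now (1), beautiful (3), road (1) → 5
Line 2: simple (2), caterpillar (4), resonates (3) → 9
Line 3: quick (1), high (1), shrine (1) → 3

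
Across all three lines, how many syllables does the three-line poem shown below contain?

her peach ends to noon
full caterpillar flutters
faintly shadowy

17

Line 1: "her peach ends to noon": 1+1+1+1+1 = 5
Line 2: "full caterpillar flutters": 1+4+2 = 7
Line 3: "faintly shadowy": 2+3 = 5
Total: 5 + 7 + 5 = 17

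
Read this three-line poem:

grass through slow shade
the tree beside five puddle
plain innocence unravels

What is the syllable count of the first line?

The first line: grass(1) + through(1) + slow(1) + shade(1) = 4

4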